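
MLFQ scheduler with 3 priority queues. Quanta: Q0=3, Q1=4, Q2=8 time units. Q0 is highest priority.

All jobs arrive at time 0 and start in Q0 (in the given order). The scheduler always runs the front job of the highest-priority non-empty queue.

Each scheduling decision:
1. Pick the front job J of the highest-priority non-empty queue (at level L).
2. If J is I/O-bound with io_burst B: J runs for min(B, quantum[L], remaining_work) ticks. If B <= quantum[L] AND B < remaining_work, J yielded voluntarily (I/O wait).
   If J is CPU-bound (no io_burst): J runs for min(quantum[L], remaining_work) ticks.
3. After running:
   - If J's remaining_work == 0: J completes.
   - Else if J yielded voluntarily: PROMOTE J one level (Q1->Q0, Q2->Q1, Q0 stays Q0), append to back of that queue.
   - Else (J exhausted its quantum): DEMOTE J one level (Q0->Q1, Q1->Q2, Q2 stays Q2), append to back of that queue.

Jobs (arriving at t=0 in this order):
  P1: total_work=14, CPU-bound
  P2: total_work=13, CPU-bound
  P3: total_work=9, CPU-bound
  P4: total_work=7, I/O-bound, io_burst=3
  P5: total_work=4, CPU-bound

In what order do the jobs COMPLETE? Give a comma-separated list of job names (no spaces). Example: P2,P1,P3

Answer: P4,P5,P1,P2,P3

Derivation:
t=0-3: P1@Q0 runs 3, rem=11, quantum used, demote→Q1. Q0=[P2,P3,P4,P5] Q1=[P1] Q2=[]
t=3-6: P2@Q0 runs 3, rem=10, quantum used, demote→Q1. Q0=[P3,P4,P5] Q1=[P1,P2] Q2=[]
t=6-9: P3@Q0 runs 3, rem=6, quantum used, demote→Q1. Q0=[P4,P5] Q1=[P1,P2,P3] Q2=[]
t=9-12: P4@Q0 runs 3, rem=4, I/O yield, promote→Q0. Q0=[P5,P4] Q1=[P1,P2,P3] Q2=[]
t=12-15: P5@Q0 runs 3, rem=1, quantum used, demote→Q1. Q0=[P4] Q1=[P1,P2,P3,P5] Q2=[]
t=15-18: P4@Q0 runs 3, rem=1, I/O yield, promote→Q0. Q0=[P4] Q1=[P1,P2,P3,P5] Q2=[]
t=18-19: P4@Q0 runs 1, rem=0, completes. Q0=[] Q1=[P1,P2,P3,P5] Q2=[]
t=19-23: P1@Q1 runs 4, rem=7, quantum used, demote→Q2. Q0=[] Q1=[P2,P3,P5] Q2=[P1]
t=23-27: P2@Q1 runs 4, rem=6, quantum used, demote→Q2. Q0=[] Q1=[P3,P5] Q2=[P1,P2]
t=27-31: P3@Q1 runs 4, rem=2, quantum used, demote→Q2. Q0=[] Q1=[P5] Q2=[P1,P2,P3]
t=31-32: P5@Q1 runs 1, rem=0, completes. Q0=[] Q1=[] Q2=[P1,P2,P3]
t=32-39: P1@Q2 runs 7, rem=0, completes. Q0=[] Q1=[] Q2=[P2,P3]
t=39-45: P2@Q2 runs 6, rem=0, completes. Q0=[] Q1=[] Q2=[P3]
t=45-47: P3@Q2 runs 2, rem=0, completes. Q0=[] Q1=[] Q2=[]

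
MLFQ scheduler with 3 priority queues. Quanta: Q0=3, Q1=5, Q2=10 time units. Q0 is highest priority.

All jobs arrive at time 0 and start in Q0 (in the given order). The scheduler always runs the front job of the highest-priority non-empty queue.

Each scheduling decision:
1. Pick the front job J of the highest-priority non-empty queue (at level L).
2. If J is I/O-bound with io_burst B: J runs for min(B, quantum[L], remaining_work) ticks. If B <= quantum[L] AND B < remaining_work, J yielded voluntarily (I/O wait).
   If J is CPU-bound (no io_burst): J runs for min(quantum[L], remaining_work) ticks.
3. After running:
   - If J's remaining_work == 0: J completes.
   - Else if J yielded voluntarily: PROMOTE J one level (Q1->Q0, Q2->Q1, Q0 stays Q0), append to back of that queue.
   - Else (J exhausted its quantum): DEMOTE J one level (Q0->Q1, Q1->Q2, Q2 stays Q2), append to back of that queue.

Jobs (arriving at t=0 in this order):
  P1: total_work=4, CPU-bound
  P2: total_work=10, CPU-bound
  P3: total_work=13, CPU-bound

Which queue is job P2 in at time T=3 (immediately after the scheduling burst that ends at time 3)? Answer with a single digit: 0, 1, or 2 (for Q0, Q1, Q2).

t=0-3: P1@Q0 runs 3, rem=1, quantum used, demote→Q1. Q0=[P2,P3] Q1=[P1] Q2=[]
t=3-6: P2@Q0 runs 3, rem=7, quantum used, demote→Q1. Q0=[P3] Q1=[P1,P2] Q2=[]
t=6-9: P3@Q0 runs 3, rem=10, quantum used, demote→Q1. Q0=[] Q1=[P1,P2,P3] Q2=[]
t=9-10: P1@Q1 runs 1, rem=0, completes. Q0=[] Q1=[P2,P3] Q2=[]
t=10-15: P2@Q1 runs 5, rem=2, quantum used, demote→Q2. Q0=[] Q1=[P3] Q2=[P2]
t=15-20: P3@Q1 runs 5, rem=5, quantum used, demote→Q2. Q0=[] Q1=[] Q2=[P2,P3]
t=20-22: P2@Q2 runs 2, rem=0, completes. Q0=[] Q1=[] Q2=[P3]
t=22-27: P3@Q2 runs 5, rem=0, completes. Q0=[] Q1=[] Q2=[]

Answer: 0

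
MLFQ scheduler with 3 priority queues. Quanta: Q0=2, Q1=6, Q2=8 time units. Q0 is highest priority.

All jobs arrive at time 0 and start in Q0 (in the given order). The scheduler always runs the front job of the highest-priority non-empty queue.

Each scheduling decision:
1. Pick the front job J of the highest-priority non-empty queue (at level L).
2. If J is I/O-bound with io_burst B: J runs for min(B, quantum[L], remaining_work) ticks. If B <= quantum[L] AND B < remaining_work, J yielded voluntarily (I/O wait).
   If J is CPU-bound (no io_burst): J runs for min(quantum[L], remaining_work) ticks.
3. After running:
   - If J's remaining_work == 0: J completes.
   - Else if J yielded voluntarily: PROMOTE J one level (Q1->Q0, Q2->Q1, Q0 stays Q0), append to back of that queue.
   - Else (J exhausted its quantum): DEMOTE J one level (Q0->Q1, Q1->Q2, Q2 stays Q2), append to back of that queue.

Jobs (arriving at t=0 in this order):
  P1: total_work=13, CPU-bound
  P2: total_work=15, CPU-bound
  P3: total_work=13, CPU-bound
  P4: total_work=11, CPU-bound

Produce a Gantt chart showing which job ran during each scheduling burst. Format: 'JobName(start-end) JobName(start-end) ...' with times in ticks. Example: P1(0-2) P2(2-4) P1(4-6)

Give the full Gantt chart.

t=0-2: P1@Q0 runs 2, rem=11, quantum used, demote→Q1. Q0=[P2,P3,P4] Q1=[P1] Q2=[]
t=2-4: P2@Q0 runs 2, rem=13, quantum used, demote→Q1. Q0=[P3,P4] Q1=[P1,P2] Q2=[]
t=4-6: P3@Q0 runs 2, rem=11, quantum used, demote→Q1. Q0=[P4] Q1=[P1,P2,P3] Q2=[]
t=6-8: P4@Q0 runs 2, rem=9, quantum used, demote→Q1. Q0=[] Q1=[P1,P2,P3,P4] Q2=[]
t=8-14: P1@Q1 runs 6, rem=5, quantum used, demote→Q2. Q0=[] Q1=[P2,P3,P4] Q2=[P1]
t=14-20: P2@Q1 runs 6, rem=7, quantum used, demote→Q2. Q0=[] Q1=[P3,P4] Q2=[P1,P2]
t=20-26: P3@Q1 runs 6, rem=5, quantum used, demote→Q2. Q0=[] Q1=[P4] Q2=[P1,P2,P3]
t=26-32: P4@Q1 runs 6, rem=3, quantum used, demote→Q2. Q0=[] Q1=[] Q2=[P1,P2,P3,P4]
t=32-37: P1@Q2 runs 5, rem=0, completes. Q0=[] Q1=[] Q2=[P2,P3,P4]
t=37-44: P2@Q2 runs 7, rem=0, completes. Q0=[] Q1=[] Q2=[P3,P4]
t=44-49: P3@Q2 runs 5, rem=0, completes. Q0=[] Q1=[] Q2=[P4]
t=49-52: P4@Q2 runs 3, rem=0, completes. Q0=[] Q1=[] Q2=[]

Answer: P1(0-2) P2(2-4) P3(4-6) P4(6-8) P1(8-14) P2(14-20) P3(20-26) P4(26-32) P1(32-37) P2(37-44) P3(44-49) P4(49-52)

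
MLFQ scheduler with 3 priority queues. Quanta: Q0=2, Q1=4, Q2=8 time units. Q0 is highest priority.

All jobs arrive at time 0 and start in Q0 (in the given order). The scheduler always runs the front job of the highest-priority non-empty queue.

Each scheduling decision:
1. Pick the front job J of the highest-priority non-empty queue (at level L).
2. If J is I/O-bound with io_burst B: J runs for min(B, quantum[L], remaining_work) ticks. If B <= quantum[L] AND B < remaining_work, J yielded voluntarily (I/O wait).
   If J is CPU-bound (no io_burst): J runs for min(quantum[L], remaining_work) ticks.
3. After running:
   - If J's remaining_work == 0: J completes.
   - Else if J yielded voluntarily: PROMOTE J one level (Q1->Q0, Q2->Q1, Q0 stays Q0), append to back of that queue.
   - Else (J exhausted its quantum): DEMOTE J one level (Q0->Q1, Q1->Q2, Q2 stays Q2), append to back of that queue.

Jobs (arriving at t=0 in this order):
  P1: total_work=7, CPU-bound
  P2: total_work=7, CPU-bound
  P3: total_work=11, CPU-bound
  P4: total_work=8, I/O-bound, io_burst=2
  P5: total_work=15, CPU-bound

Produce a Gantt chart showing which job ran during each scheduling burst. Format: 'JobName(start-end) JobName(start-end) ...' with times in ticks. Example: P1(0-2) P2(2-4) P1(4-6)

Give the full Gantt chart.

t=0-2: P1@Q0 runs 2, rem=5, quantum used, demote→Q1. Q0=[P2,P3,P4,P5] Q1=[P1] Q2=[]
t=2-4: P2@Q0 runs 2, rem=5, quantum used, demote→Q1. Q0=[P3,P4,P5] Q1=[P1,P2] Q2=[]
t=4-6: P3@Q0 runs 2, rem=9, quantum used, demote→Q1. Q0=[P4,P5] Q1=[P1,P2,P3] Q2=[]
t=6-8: P4@Q0 runs 2, rem=6, I/O yield, promote→Q0. Q0=[P5,P4] Q1=[P1,P2,P3] Q2=[]
t=8-10: P5@Q0 runs 2, rem=13, quantum used, demote→Q1. Q0=[P4] Q1=[P1,P2,P3,P5] Q2=[]
t=10-12: P4@Q0 runs 2, rem=4, I/O yield, promote→Q0. Q0=[P4] Q1=[P1,P2,P3,P5] Q2=[]
t=12-14: P4@Q0 runs 2, rem=2, I/O yield, promote→Q0. Q0=[P4] Q1=[P1,P2,P3,P5] Q2=[]
t=14-16: P4@Q0 runs 2, rem=0, completes. Q0=[] Q1=[P1,P2,P3,P5] Q2=[]
t=16-20: P1@Q1 runs 4, rem=1, quantum used, demote→Q2. Q0=[] Q1=[P2,P3,P5] Q2=[P1]
t=20-24: P2@Q1 runs 4, rem=1, quantum used, demote→Q2. Q0=[] Q1=[P3,P5] Q2=[P1,P2]
t=24-28: P3@Q1 runs 4, rem=5, quantum used, demote→Q2. Q0=[] Q1=[P5] Q2=[P1,P2,P3]
t=28-32: P5@Q1 runs 4, rem=9, quantum used, demote→Q2. Q0=[] Q1=[] Q2=[P1,P2,P3,P5]
t=32-33: P1@Q2 runs 1, rem=0, completes. Q0=[] Q1=[] Q2=[P2,P3,P5]
t=33-34: P2@Q2 runs 1, rem=0, completes. Q0=[] Q1=[] Q2=[P3,P5]
t=34-39: P3@Q2 runs 5, rem=0, completes. Q0=[] Q1=[] Q2=[P5]
t=39-47: P5@Q2 runs 8, rem=1, quantum used, demote→Q2. Q0=[] Q1=[] Q2=[P5]
t=47-48: P5@Q2 runs 1, rem=0, completes. Q0=[] Q1=[] Q2=[]

Answer: P1(0-2) P2(2-4) P3(4-6) P4(6-8) P5(8-10) P4(10-12) P4(12-14) P4(14-16) P1(16-20) P2(20-24) P3(24-28) P5(28-32) P1(32-33) P2(33-34) P3(34-39) P5(39-47) P5(47-48)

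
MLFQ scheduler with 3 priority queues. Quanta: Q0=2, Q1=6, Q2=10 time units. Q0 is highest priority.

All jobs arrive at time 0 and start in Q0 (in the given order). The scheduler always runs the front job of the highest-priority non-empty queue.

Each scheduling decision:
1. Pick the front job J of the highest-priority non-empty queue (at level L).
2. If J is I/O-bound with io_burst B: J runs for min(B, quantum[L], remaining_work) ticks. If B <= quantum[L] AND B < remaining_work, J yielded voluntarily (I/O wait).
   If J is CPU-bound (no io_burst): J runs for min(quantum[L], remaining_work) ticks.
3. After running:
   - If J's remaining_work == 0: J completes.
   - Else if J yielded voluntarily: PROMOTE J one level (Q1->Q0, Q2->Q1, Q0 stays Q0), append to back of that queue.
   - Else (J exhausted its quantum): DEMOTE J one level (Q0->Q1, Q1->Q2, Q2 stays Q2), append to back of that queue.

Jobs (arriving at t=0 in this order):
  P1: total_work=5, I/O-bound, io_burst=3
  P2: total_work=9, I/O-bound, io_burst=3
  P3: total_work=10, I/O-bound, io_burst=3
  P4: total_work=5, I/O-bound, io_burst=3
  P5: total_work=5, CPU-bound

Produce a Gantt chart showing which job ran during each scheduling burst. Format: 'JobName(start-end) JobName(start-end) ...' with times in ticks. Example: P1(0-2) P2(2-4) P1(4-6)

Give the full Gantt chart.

Answer: P1(0-2) P2(2-4) P3(4-6) P4(6-8) P5(8-10) P1(10-13) P2(13-16) P2(16-18) P3(18-21) P3(21-23) P4(23-26) P5(26-29) P2(29-31) P3(31-34)

Derivation:
t=0-2: P1@Q0 runs 2, rem=3, quantum used, demote→Q1. Q0=[P2,P3,P4,P5] Q1=[P1] Q2=[]
t=2-4: P2@Q0 runs 2, rem=7, quantum used, demote→Q1. Q0=[P3,P4,P5] Q1=[P1,P2] Q2=[]
t=4-6: P3@Q0 runs 2, rem=8, quantum used, demote→Q1. Q0=[P4,P5] Q1=[P1,P2,P3] Q2=[]
t=6-8: P4@Q0 runs 2, rem=3, quantum used, demote→Q1. Q0=[P5] Q1=[P1,P2,P3,P4] Q2=[]
t=8-10: P5@Q0 runs 2, rem=3, quantum used, demote→Q1. Q0=[] Q1=[P1,P2,P3,P4,P5] Q2=[]
t=10-13: P1@Q1 runs 3, rem=0, completes. Q0=[] Q1=[P2,P3,P4,P5] Q2=[]
t=13-16: P2@Q1 runs 3, rem=4, I/O yield, promote→Q0. Q0=[P2] Q1=[P3,P4,P5] Q2=[]
t=16-18: P2@Q0 runs 2, rem=2, quantum used, demote→Q1. Q0=[] Q1=[P3,P4,P5,P2] Q2=[]
t=18-21: P3@Q1 runs 3, rem=5, I/O yield, promote→Q0. Q0=[P3] Q1=[P4,P5,P2] Q2=[]
t=21-23: P3@Q0 runs 2, rem=3, quantum used, demote→Q1. Q0=[] Q1=[P4,P5,P2,P3] Q2=[]
t=23-26: P4@Q1 runs 3, rem=0, completes. Q0=[] Q1=[P5,P2,P3] Q2=[]
t=26-29: P5@Q1 runs 3, rem=0, completes. Q0=[] Q1=[P2,P3] Q2=[]
t=29-31: P2@Q1 runs 2, rem=0, completes. Q0=[] Q1=[P3] Q2=[]
t=31-34: P3@Q1 runs 3, rem=0, completes. Q0=[] Q1=[] Q2=[]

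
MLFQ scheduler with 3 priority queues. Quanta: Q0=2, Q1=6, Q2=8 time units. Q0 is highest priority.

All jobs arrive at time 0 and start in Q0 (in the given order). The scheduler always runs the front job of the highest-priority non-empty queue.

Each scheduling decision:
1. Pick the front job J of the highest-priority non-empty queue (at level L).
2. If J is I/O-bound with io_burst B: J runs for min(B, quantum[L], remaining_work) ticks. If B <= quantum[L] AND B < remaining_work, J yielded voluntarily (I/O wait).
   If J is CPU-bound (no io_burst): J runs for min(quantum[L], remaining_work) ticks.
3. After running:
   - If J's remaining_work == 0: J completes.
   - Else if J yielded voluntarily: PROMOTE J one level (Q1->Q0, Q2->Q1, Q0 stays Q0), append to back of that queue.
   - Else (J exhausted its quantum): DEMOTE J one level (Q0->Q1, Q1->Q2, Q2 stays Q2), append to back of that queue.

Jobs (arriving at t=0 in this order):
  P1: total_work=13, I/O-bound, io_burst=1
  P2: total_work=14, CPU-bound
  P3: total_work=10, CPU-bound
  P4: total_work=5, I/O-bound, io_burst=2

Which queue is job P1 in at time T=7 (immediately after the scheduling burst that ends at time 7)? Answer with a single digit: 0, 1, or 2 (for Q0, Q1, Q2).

Answer: 0

Derivation:
t=0-1: P1@Q0 runs 1, rem=12, I/O yield, promote→Q0. Q0=[P2,P3,P4,P1] Q1=[] Q2=[]
t=1-3: P2@Q0 runs 2, rem=12, quantum used, demote→Q1. Q0=[P3,P4,P1] Q1=[P2] Q2=[]
t=3-5: P3@Q0 runs 2, rem=8, quantum used, demote→Q1. Q0=[P4,P1] Q1=[P2,P3] Q2=[]
t=5-7: P4@Q0 runs 2, rem=3, I/O yield, promote→Q0. Q0=[P1,P4] Q1=[P2,P3] Q2=[]
t=7-8: P1@Q0 runs 1, rem=11, I/O yield, promote→Q0. Q0=[P4,P1] Q1=[P2,P3] Q2=[]
t=8-10: P4@Q0 runs 2, rem=1, I/O yield, promote→Q0. Q0=[P1,P4] Q1=[P2,P3] Q2=[]
t=10-11: P1@Q0 runs 1, rem=10, I/O yield, promote→Q0. Q0=[P4,P1] Q1=[P2,P3] Q2=[]
t=11-12: P4@Q0 runs 1, rem=0, completes. Q0=[P1] Q1=[P2,P3] Q2=[]
t=12-13: P1@Q0 runs 1, rem=9, I/O yield, promote→Q0. Q0=[P1] Q1=[P2,P3] Q2=[]
t=13-14: P1@Q0 runs 1, rem=8, I/O yield, promote→Q0. Q0=[P1] Q1=[P2,P3] Q2=[]
t=14-15: P1@Q0 runs 1, rem=7, I/O yield, promote→Q0. Q0=[P1] Q1=[P2,P3] Q2=[]
t=15-16: P1@Q0 runs 1, rem=6, I/O yield, promote→Q0. Q0=[P1] Q1=[P2,P3] Q2=[]
t=16-17: P1@Q0 runs 1, rem=5, I/O yield, promote→Q0. Q0=[P1] Q1=[P2,P3] Q2=[]
t=17-18: P1@Q0 runs 1, rem=4, I/O yield, promote→Q0. Q0=[P1] Q1=[P2,P3] Q2=[]
t=18-19: P1@Q0 runs 1, rem=3, I/O yield, promote→Q0. Q0=[P1] Q1=[P2,P3] Q2=[]
t=19-20: P1@Q0 runs 1, rem=2, I/O yield, promote→Q0. Q0=[P1] Q1=[P2,P3] Q2=[]
t=20-21: P1@Q0 runs 1, rem=1, I/O yield, promote→Q0. Q0=[P1] Q1=[P2,P3] Q2=[]
t=21-22: P1@Q0 runs 1, rem=0, completes. Q0=[] Q1=[P2,P3] Q2=[]
t=22-28: P2@Q1 runs 6, rem=6, quantum used, demote→Q2. Q0=[] Q1=[P3] Q2=[P2]
t=28-34: P3@Q1 runs 6, rem=2, quantum used, demote→Q2. Q0=[] Q1=[] Q2=[P2,P3]
t=34-40: P2@Q2 runs 6, rem=0, completes. Q0=[] Q1=[] Q2=[P3]
t=40-42: P3@Q2 runs 2, rem=0, completes. Q0=[] Q1=[] Q2=[]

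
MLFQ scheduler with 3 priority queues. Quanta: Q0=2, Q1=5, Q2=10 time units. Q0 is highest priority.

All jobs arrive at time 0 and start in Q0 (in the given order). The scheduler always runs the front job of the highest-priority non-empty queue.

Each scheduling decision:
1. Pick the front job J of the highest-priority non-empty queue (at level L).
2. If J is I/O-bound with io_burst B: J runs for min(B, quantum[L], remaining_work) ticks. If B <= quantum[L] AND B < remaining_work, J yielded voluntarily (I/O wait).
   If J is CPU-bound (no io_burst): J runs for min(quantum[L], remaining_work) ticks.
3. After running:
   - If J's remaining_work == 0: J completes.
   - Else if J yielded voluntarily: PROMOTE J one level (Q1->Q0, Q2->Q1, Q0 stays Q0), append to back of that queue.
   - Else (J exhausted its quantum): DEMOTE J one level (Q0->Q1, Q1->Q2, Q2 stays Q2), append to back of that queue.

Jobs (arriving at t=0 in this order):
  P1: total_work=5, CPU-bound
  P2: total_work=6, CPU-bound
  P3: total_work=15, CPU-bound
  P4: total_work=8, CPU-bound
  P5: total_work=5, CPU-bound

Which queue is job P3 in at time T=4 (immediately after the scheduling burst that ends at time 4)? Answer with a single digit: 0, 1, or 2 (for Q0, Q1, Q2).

t=0-2: P1@Q0 runs 2, rem=3, quantum used, demote→Q1. Q0=[P2,P3,P4,P5] Q1=[P1] Q2=[]
t=2-4: P2@Q0 runs 2, rem=4, quantum used, demote→Q1. Q0=[P3,P4,P5] Q1=[P1,P2] Q2=[]
t=4-6: P3@Q0 runs 2, rem=13, quantum used, demote→Q1. Q0=[P4,P5] Q1=[P1,P2,P3] Q2=[]
t=6-8: P4@Q0 runs 2, rem=6, quantum used, demote→Q1. Q0=[P5] Q1=[P1,P2,P3,P4] Q2=[]
t=8-10: P5@Q0 runs 2, rem=3, quantum used, demote→Q1. Q0=[] Q1=[P1,P2,P3,P4,P5] Q2=[]
t=10-13: P1@Q1 runs 3, rem=0, completes. Q0=[] Q1=[P2,P3,P4,P5] Q2=[]
t=13-17: P2@Q1 runs 4, rem=0, completes. Q0=[] Q1=[P3,P4,P5] Q2=[]
t=17-22: P3@Q1 runs 5, rem=8, quantum used, demote→Q2. Q0=[] Q1=[P4,P5] Q2=[P3]
t=22-27: P4@Q1 runs 5, rem=1, quantum used, demote→Q2. Q0=[] Q1=[P5] Q2=[P3,P4]
t=27-30: P5@Q1 runs 3, rem=0, completes. Q0=[] Q1=[] Q2=[P3,P4]
t=30-38: P3@Q2 runs 8, rem=0, completes. Q0=[] Q1=[] Q2=[P4]
t=38-39: P4@Q2 runs 1, rem=0, completes. Q0=[] Q1=[] Q2=[]

Answer: 0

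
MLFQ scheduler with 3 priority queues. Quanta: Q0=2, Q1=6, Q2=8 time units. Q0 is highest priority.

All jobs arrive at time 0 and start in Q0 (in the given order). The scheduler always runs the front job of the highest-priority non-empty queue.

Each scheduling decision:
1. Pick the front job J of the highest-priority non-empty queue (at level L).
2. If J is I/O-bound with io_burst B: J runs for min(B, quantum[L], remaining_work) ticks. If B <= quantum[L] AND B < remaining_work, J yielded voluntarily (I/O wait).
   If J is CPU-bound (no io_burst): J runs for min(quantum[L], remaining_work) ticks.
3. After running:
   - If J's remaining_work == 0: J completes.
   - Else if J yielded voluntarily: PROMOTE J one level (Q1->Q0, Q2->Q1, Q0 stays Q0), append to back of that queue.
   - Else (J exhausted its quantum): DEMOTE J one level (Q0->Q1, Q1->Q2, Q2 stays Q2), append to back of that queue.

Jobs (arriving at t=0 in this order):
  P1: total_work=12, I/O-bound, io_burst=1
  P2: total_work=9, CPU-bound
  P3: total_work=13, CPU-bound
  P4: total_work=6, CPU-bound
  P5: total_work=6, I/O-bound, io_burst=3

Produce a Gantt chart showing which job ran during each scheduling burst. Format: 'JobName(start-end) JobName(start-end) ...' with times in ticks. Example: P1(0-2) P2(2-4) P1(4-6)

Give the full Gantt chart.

t=0-1: P1@Q0 runs 1, rem=11, I/O yield, promote→Q0. Q0=[P2,P3,P4,P5,P1] Q1=[] Q2=[]
t=1-3: P2@Q0 runs 2, rem=7, quantum used, demote→Q1. Q0=[P3,P4,P5,P1] Q1=[P2] Q2=[]
t=3-5: P3@Q0 runs 2, rem=11, quantum used, demote→Q1. Q0=[P4,P5,P1] Q1=[P2,P3] Q2=[]
t=5-7: P4@Q0 runs 2, rem=4, quantum used, demote→Q1. Q0=[P5,P1] Q1=[P2,P3,P4] Q2=[]
t=7-9: P5@Q0 runs 2, rem=4, quantum used, demote→Q1. Q0=[P1] Q1=[P2,P3,P4,P5] Q2=[]
t=9-10: P1@Q0 runs 1, rem=10, I/O yield, promote→Q0. Q0=[P1] Q1=[P2,P3,P4,P5] Q2=[]
t=10-11: P1@Q0 runs 1, rem=9, I/O yield, promote→Q0. Q0=[P1] Q1=[P2,P3,P4,P5] Q2=[]
t=11-12: P1@Q0 runs 1, rem=8, I/O yield, promote→Q0. Q0=[P1] Q1=[P2,P3,P4,P5] Q2=[]
t=12-13: P1@Q0 runs 1, rem=7, I/O yield, promote→Q0. Q0=[P1] Q1=[P2,P3,P4,P5] Q2=[]
t=13-14: P1@Q0 runs 1, rem=6, I/O yield, promote→Q0. Q0=[P1] Q1=[P2,P3,P4,P5] Q2=[]
t=14-15: P1@Q0 runs 1, rem=5, I/O yield, promote→Q0. Q0=[P1] Q1=[P2,P3,P4,P5] Q2=[]
t=15-16: P1@Q0 runs 1, rem=4, I/O yield, promote→Q0. Q0=[P1] Q1=[P2,P3,P4,P5] Q2=[]
t=16-17: P1@Q0 runs 1, rem=3, I/O yield, promote→Q0. Q0=[P1] Q1=[P2,P3,P4,P5] Q2=[]
t=17-18: P1@Q0 runs 1, rem=2, I/O yield, promote→Q0. Q0=[P1] Q1=[P2,P3,P4,P5] Q2=[]
t=18-19: P1@Q0 runs 1, rem=1, I/O yield, promote→Q0. Q0=[P1] Q1=[P2,P3,P4,P5] Q2=[]
t=19-20: P1@Q0 runs 1, rem=0, completes. Q0=[] Q1=[P2,P3,P4,P5] Q2=[]
t=20-26: P2@Q1 runs 6, rem=1, quantum used, demote→Q2. Q0=[] Q1=[P3,P4,P5] Q2=[P2]
t=26-32: P3@Q1 runs 6, rem=5, quantum used, demote→Q2. Q0=[] Q1=[P4,P5] Q2=[P2,P3]
t=32-36: P4@Q1 runs 4, rem=0, completes. Q0=[] Q1=[P5] Q2=[P2,P3]
t=36-39: P5@Q1 runs 3, rem=1, I/O yield, promote→Q0. Q0=[P5] Q1=[] Q2=[P2,P3]
t=39-40: P5@Q0 runs 1, rem=0, completes. Q0=[] Q1=[] Q2=[P2,P3]
t=40-41: P2@Q2 runs 1, rem=0, completes. Q0=[] Q1=[] Q2=[P3]
t=41-46: P3@Q2 runs 5, rem=0, completes. Q0=[] Q1=[] Q2=[]

Answer: P1(0-1) P2(1-3) P3(3-5) P4(5-7) P5(7-9) P1(9-10) P1(10-11) P1(11-12) P1(12-13) P1(13-14) P1(14-15) P1(15-16) P1(16-17) P1(17-18) P1(18-19) P1(19-20) P2(20-26) P3(26-32) P4(32-36) P5(36-39) P5(39-40) P2(40-41) P3(41-46)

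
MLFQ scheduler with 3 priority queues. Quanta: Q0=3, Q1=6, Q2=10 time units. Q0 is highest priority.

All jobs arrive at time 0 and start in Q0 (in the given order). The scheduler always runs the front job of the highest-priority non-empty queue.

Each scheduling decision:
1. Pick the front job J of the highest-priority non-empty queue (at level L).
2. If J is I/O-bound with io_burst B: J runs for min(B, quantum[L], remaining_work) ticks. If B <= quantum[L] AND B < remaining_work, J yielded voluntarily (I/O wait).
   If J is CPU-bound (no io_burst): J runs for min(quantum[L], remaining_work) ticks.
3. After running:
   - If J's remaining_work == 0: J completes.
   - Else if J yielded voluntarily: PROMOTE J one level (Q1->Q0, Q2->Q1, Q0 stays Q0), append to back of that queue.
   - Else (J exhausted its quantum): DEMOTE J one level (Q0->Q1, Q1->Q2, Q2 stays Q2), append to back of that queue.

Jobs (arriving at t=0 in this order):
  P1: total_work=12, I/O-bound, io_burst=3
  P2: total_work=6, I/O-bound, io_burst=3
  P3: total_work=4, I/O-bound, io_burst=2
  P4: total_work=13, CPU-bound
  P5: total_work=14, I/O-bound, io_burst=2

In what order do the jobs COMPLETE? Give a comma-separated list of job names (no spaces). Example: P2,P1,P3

t=0-3: P1@Q0 runs 3, rem=9, I/O yield, promote→Q0. Q0=[P2,P3,P4,P5,P1] Q1=[] Q2=[]
t=3-6: P2@Q0 runs 3, rem=3, I/O yield, promote→Q0. Q0=[P3,P4,P5,P1,P2] Q1=[] Q2=[]
t=6-8: P3@Q0 runs 2, rem=2, I/O yield, promote→Q0. Q0=[P4,P5,P1,P2,P3] Q1=[] Q2=[]
t=8-11: P4@Q0 runs 3, rem=10, quantum used, demote→Q1. Q0=[P5,P1,P2,P3] Q1=[P4] Q2=[]
t=11-13: P5@Q0 runs 2, rem=12, I/O yield, promote→Q0. Q0=[P1,P2,P3,P5] Q1=[P4] Q2=[]
t=13-16: P1@Q0 runs 3, rem=6, I/O yield, promote→Q0. Q0=[P2,P3,P5,P1] Q1=[P4] Q2=[]
t=16-19: P2@Q0 runs 3, rem=0, completes. Q0=[P3,P5,P1] Q1=[P4] Q2=[]
t=19-21: P3@Q0 runs 2, rem=0, completes. Q0=[P5,P1] Q1=[P4] Q2=[]
t=21-23: P5@Q0 runs 2, rem=10, I/O yield, promote→Q0. Q0=[P1,P5] Q1=[P4] Q2=[]
t=23-26: P1@Q0 runs 3, rem=3, I/O yield, promote→Q0. Q0=[P5,P1] Q1=[P4] Q2=[]
t=26-28: P5@Q0 runs 2, rem=8, I/O yield, promote→Q0. Q0=[P1,P5] Q1=[P4] Q2=[]
t=28-31: P1@Q0 runs 3, rem=0, completes. Q0=[P5] Q1=[P4] Q2=[]
t=31-33: P5@Q0 runs 2, rem=6, I/O yield, promote→Q0. Q0=[P5] Q1=[P4] Q2=[]
t=33-35: P5@Q0 runs 2, rem=4, I/O yield, promote→Q0. Q0=[P5] Q1=[P4] Q2=[]
t=35-37: P5@Q0 runs 2, rem=2, I/O yield, promote→Q0. Q0=[P5] Q1=[P4] Q2=[]
t=37-39: P5@Q0 runs 2, rem=0, completes. Q0=[] Q1=[P4] Q2=[]
t=39-45: P4@Q1 runs 6, rem=4, quantum used, demote→Q2. Q0=[] Q1=[] Q2=[P4]
t=45-49: P4@Q2 runs 4, rem=0, completes. Q0=[] Q1=[] Q2=[]

Answer: P2,P3,P1,P5,P4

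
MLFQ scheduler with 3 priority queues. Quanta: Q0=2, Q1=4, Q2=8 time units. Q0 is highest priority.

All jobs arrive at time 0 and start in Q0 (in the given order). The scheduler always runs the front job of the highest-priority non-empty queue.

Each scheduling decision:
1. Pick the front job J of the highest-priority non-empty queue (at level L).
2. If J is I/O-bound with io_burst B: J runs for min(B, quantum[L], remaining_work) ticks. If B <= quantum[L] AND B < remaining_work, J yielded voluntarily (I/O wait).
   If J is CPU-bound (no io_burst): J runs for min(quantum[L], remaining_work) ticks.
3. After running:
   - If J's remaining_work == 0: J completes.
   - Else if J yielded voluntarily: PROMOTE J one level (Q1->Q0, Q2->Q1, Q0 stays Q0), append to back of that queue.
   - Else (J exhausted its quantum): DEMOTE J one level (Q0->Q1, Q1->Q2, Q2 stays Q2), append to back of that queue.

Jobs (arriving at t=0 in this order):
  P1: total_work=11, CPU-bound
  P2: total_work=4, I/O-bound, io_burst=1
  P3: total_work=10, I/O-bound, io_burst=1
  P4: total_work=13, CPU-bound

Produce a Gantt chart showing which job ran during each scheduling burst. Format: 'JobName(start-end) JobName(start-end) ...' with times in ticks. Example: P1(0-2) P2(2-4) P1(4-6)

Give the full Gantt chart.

t=0-2: P1@Q0 runs 2, rem=9, quantum used, demote→Q1. Q0=[P2,P3,P4] Q1=[P1] Q2=[]
t=2-3: P2@Q0 runs 1, rem=3, I/O yield, promote→Q0. Q0=[P3,P4,P2] Q1=[P1] Q2=[]
t=3-4: P3@Q0 runs 1, rem=9, I/O yield, promote→Q0. Q0=[P4,P2,P3] Q1=[P1] Q2=[]
t=4-6: P4@Q0 runs 2, rem=11, quantum used, demote→Q1. Q0=[P2,P3] Q1=[P1,P4] Q2=[]
t=6-7: P2@Q0 runs 1, rem=2, I/O yield, promote→Q0. Q0=[P3,P2] Q1=[P1,P4] Q2=[]
t=7-8: P3@Q0 runs 1, rem=8, I/O yield, promote→Q0. Q0=[P2,P3] Q1=[P1,P4] Q2=[]
t=8-9: P2@Q0 runs 1, rem=1, I/O yield, promote→Q0. Q0=[P3,P2] Q1=[P1,P4] Q2=[]
t=9-10: P3@Q0 runs 1, rem=7, I/O yield, promote→Q0. Q0=[P2,P3] Q1=[P1,P4] Q2=[]
t=10-11: P2@Q0 runs 1, rem=0, completes. Q0=[P3] Q1=[P1,P4] Q2=[]
t=11-12: P3@Q0 runs 1, rem=6, I/O yield, promote→Q0. Q0=[P3] Q1=[P1,P4] Q2=[]
t=12-13: P3@Q0 runs 1, rem=5, I/O yield, promote→Q0. Q0=[P3] Q1=[P1,P4] Q2=[]
t=13-14: P3@Q0 runs 1, rem=4, I/O yield, promote→Q0. Q0=[P3] Q1=[P1,P4] Q2=[]
t=14-15: P3@Q0 runs 1, rem=3, I/O yield, promote→Q0. Q0=[P3] Q1=[P1,P4] Q2=[]
t=15-16: P3@Q0 runs 1, rem=2, I/O yield, promote→Q0. Q0=[P3] Q1=[P1,P4] Q2=[]
t=16-17: P3@Q0 runs 1, rem=1, I/O yield, promote→Q0. Q0=[P3] Q1=[P1,P4] Q2=[]
t=17-18: P3@Q0 runs 1, rem=0, completes. Q0=[] Q1=[P1,P4] Q2=[]
t=18-22: P1@Q1 runs 4, rem=5, quantum used, demote→Q2. Q0=[] Q1=[P4] Q2=[P1]
t=22-26: P4@Q1 runs 4, rem=7, quantum used, demote→Q2. Q0=[] Q1=[] Q2=[P1,P4]
t=26-31: P1@Q2 runs 5, rem=0, completes. Q0=[] Q1=[] Q2=[P4]
t=31-38: P4@Q2 runs 7, rem=0, completes. Q0=[] Q1=[] Q2=[]

Answer: P1(0-2) P2(2-3) P3(3-4) P4(4-6) P2(6-7) P3(7-8) P2(8-9) P3(9-10) P2(10-11) P3(11-12) P3(12-13) P3(13-14) P3(14-15) P3(15-16) P3(16-17) P3(17-18) P1(18-22) P4(22-26) P1(26-31) P4(31-38)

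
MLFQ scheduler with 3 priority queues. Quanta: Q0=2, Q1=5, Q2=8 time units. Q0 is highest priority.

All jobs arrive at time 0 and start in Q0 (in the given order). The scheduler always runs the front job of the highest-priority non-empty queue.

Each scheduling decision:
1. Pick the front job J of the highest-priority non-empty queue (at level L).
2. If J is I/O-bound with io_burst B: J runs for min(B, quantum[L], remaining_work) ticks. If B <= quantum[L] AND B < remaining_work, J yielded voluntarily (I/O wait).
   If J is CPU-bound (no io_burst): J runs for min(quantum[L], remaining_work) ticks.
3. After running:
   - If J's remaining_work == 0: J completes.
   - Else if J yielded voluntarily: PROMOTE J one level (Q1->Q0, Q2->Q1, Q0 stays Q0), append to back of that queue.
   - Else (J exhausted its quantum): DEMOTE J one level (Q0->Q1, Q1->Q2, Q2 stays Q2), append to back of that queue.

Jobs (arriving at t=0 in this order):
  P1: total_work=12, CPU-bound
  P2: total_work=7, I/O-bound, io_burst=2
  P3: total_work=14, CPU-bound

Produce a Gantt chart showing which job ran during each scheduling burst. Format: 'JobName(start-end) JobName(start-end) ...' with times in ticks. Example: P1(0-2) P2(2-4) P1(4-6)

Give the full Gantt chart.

t=0-2: P1@Q0 runs 2, rem=10, quantum used, demote→Q1. Q0=[P2,P3] Q1=[P1] Q2=[]
t=2-4: P2@Q0 runs 2, rem=5, I/O yield, promote→Q0. Q0=[P3,P2] Q1=[P1] Q2=[]
t=4-6: P3@Q0 runs 2, rem=12, quantum used, demote→Q1. Q0=[P2] Q1=[P1,P3] Q2=[]
t=6-8: P2@Q0 runs 2, rem=3, I/O yield, promote→Q0. Q0=[P2] Q1=[P1,P3] Q2=[]
t=8-10: P2@Q0 runs 2, rem=1, I/O yield, promote→Q0. Q0=[P2] Q1=[P1,P3] Q2=[]
t=10-11: P2@Q0 runs 1, rem=0, completes. Q0=[] Q1=[P1,P3] Q2=[]
t=11-16: P1@Q1 runs 5, rem=5, quantum used, demote→Q2. Q0=[] Q1=[P3] Q2=[P1]
t=16-21: P3@Q1 runs 5, rem=7, quantum used, demote→Q2. Q0=[] Q1=[] Q2=[P1,P3]
t=21-26: P1@Q2 runs 5, rem=0, completes. Q0=[] Q1=[] Q2=[P3]
t=26-33: P3@Q2 runs 7, rem=0, completes. Q0=[] Q1=[] Q2=[]

Answer: P1(0-2) P2(2-4) P3(4-6) P2(6-8) P2(8-10) P2(10-11) P1(11-16) P3(16-21) P1(21-26) P3(26-33)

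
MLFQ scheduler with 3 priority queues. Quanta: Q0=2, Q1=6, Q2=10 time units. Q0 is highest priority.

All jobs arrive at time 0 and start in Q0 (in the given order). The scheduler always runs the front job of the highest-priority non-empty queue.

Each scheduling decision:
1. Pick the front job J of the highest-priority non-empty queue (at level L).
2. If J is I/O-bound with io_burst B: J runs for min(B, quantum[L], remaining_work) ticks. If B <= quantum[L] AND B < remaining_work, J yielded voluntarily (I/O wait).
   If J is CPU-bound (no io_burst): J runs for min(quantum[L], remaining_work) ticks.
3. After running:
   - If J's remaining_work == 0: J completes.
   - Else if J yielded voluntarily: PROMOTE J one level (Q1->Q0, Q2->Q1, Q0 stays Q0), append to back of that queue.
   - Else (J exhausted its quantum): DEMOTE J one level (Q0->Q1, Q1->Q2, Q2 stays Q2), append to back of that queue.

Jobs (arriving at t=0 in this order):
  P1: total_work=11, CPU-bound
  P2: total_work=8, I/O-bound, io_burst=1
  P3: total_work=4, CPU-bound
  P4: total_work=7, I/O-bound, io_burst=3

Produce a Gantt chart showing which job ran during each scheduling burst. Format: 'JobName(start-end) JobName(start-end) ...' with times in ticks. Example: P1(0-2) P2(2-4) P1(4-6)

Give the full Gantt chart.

t=0-2: P1@Q0 runs 2, rem=9, quantum used, demote→Q1. Q0=[P2,P3,P4] Q1=[P1] Q2=[]
t=2-3: P2@Q0 runs 1, rem=7, I/O yield, promote→Q0. Q0=[P3,P4,P2] Q1=[P1] Q2=[]
t=3-5: P3@Q0 runs 2, rem=2, quantum used, demote→Q1. Q0=[P4,P2] Q1=[P1,P3] Q2=[]
t=5-7: P4@Q0 runs 2, rem=5, quantum used, demote→Q1. Q0=[P2] Q1=[P1,P3,P4] Q2=[]
t=7-8: P2@Q0 runs 1, rem=6, I/O yield, promote→Q0. Q0=[P2] Q1=[P1,P3,P4] Q2=[]
t=8-9: P2@Q0 runs 1, rem=5, I/O yield, promote→Q0. Q0=[P2] Q1=[P1,P3,P4] Q2=[]
t=9-10: P2@Q0 runs 1, rem=4, I/O yield, promote→Q0. Q0=[P2] Q1=[P1,P3,P4] Q2=[]
t=10-11: P2@Q0 runs 1, rem=3, I/O yield, promote→Q0. Q0=[P2] Q1=[P1,P3,P4] Q2=[]
t=11-12: P2@Q0 runs 1, rem=2, I/O yield, promote→Q0. Q0=[P2] Q1=[P1,P3,P4] Q2=[]
t=12-13: P2@Q0 runs 1, rem=1, I/O yield, promote→Q0. Q0=[P2] Q1=[P1,P3,P4] Q2=[]
t=13-14: P2@Q0 runs 1, rem=0, completes. Q0=[] Q1=[P1,P3,P4] Q2=[]
t=14-20: P1@Q1 runs 6, rem=3, quantum used, demote→Q2. Q0=[] Q1=[P3,P4] Q2=[P1]
t=20-22: P3@Q1 runs 2, rem=0, completes. Q0=[] Q1=[P4] Q2=[P1]
t=22-25: P4@Q1 runs 3, rem=2, I/O yield, promote→Q0. Q0=[P4] Q1=[] Q2=[P1]
t=25-27: P4@Q0 runs 2, rem=0, completes. Q0=[] Q1=[] Q2=[P1]
t=27-30: P1@Q2 runs 3, rem=0, completes. Q0=[] Q1=[] Q2=[]

Answer: P1(0-2) P2(2-3) P3(3-5) P4(5-7) P2(7-8) P2(8-9) P2(9-10) P2(10-11) P2(11-12) P2(12-13) P2(13-14) P1(14-20) P3(20-22) P4(22-25) P4(25-27) P1(27-30)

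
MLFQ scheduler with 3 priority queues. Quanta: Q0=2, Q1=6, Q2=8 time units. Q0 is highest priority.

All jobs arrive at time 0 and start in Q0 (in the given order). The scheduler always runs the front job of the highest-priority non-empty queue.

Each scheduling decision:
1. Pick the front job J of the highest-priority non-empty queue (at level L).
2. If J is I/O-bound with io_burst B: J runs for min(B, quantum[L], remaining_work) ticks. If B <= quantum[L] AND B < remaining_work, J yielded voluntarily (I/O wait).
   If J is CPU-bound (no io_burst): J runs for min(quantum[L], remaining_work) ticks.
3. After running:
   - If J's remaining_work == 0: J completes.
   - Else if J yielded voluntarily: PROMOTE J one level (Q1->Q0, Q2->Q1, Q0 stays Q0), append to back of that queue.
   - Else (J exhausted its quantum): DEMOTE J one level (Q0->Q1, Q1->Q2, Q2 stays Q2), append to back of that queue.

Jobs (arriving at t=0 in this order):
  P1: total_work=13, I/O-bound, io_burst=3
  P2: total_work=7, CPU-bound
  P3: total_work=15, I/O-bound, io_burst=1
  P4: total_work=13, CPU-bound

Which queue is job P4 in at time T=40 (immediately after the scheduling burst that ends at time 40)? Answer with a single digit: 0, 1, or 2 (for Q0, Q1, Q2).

t=0-2: P1@Q0 runs 2, rem=11, quantum used, demote→Q1. Q0=[P2,P3,P4] Q1=[P1] Q2=[]
t=2-4: P2@Q0 runs 2, rem=5, quantum used, demote→Q1. Q0=[P3,P4] Q1=[P1,P2] Q2=[]
t=4-5: P3@Q0 runs 1, rem=14, I/O yield, promote→Q0. Q0=[P4,P3] Q1=[P1,P2] Q2=[]
t=5-7: P4@Q0 runs 2, rem=11, quantum used, demote→Q1. Q0=[P3] Q1=[P1,P2,P4] Q2=[]
t=7-8: P3@Q0 runs 1, rem=13, I/O yield, promote→Q0. Q0=[P3] Q1=[P1,P2,P4] Q2=[]
t=8-9: P3@Q0 runs 1, rem=12, I/O yield, promote→Q0. Q0=[P3] Q1=[P1,P2,P4] Q2=[]
t=9-10: P3@Q0 runs 1, rem=11, I/O yield, promote→Q0. Q0=[P3] Q1=[P1,P2,P4] Q2=[]
t=10-11: P3@Q0 runs 1, rem=10, I/O yield, promote→Q0. Q0=[P3] Q1=[P1,P2,P4] Q2=[]
t=11-12: P3@Q0 runs 1, rem=9, I/O yield, promote→Q0. Q0=[P3] Q1=[P1,P2,P4] Q2=[]
t=12-13: P3@Q0 runs 1, rem=8, I/O yield, promote→Q0. Q0=[P3] Q1=[P1,P2,P4] Q2=[]
t=13-14: P3@Q0 runs 1, rem=7, I/O yield, promote→Q0. Q0=[P3] Q1=[P1,P2,P4] Q2=[]
t=14-15: P3@Q0 runs 1, rem=6, I/O yield, promote→Q0. Q0=[P3] Q1=[P1,P2,P4] Q2=[]
t=15-16: P3@Q0 runs 1, rem=5, I/O yield, promote→Q0. Q0=[P3] Q1=[P1,P2,P4] Q2=[]
t=16-17: P3@Q0 runs 1, rem=4, I/O yield, promote→Q0. Q0=[P3] Q1=[P1,P2,P4] Q2=[]
t=17-18: P3@Q0 runs 1, rem=3, I/O yield, promote→Q0. Q0=[P3] Q1=[P1,P2,P4] Q2=[]
t=18-19: P3@Q0 runs 1, rem=2, I/O yield, promote→Q0. Q0=[P3] Q1=[P1,P2,P4] Q2=[]
t=19-20: P3@Q0 runs 1, rem=1, I/O yield, promote→Q0. Q0=[P3] Q1=[P1,P2,P4] Q2=[]
t=20-21: P3@Q0 runs 1, rem=0, completes. Q0=[] Q1=[P1,P2,P4] Q2=[]
t=21-24: P1@Q1 runs 3, rem=8, I/O yield, promote→Q0. Q0=[P1] Q1=[P2,P4] Q2=[]
t=24-26: P1@Q0 runs 2, rem=6, quantum used, demote→Q1. Q0=[] Q1=[P2,P4,P1] Q2=[]
t=26-31: P2@Q1 runs 5, rem=0, completes. Q0=[] Q1=[P4,P1] Q2=[]
t=31-37: P4@Q1 runs 6, rem=5, quantum used, demote→Q2. Q0=[] Q1=[P1] Q2=[P4]
t=37-40: P1@Q1 runs 3, rem=3, I/O yield, promote→Q0. Q0=[P1] Q1=[] Q2=[P4]
t=40-42: P1@Q0 runs 2, rem=1, quantum used, demote→Q1. Q0=[] Q1=[P1] Q2=[P4]
t=42-43: P1@Q1 runs 1, rem=0, completes. Q0=[] Q1=[] Q2=[P4]
t=43-48: P4@Q2 runs 5, rem=0, completes. Q0=[] Q1=[] Q2=[]

Answer: 2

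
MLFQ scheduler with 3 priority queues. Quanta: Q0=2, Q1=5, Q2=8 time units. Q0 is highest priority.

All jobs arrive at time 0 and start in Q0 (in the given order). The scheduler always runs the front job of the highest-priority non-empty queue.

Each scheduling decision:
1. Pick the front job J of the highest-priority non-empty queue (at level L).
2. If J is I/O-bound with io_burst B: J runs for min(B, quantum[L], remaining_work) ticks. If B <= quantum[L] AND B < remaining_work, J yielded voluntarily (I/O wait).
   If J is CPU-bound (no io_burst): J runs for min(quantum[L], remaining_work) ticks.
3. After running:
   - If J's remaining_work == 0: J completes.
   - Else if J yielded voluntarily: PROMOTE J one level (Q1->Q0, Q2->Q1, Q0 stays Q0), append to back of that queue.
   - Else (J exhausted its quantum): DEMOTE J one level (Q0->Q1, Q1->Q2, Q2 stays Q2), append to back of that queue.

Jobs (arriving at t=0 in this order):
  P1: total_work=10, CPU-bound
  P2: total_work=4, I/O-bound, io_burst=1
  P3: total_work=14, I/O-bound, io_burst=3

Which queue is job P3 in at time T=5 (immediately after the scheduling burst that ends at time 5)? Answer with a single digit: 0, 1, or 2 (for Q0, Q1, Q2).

Answer: 1

Derivation:
t=0-2: P1@Q0 runs 2, rem=8, quantum used, demote→Q1. Q0=[P2,P3] Q1=[P1] Q2=[]
t=2-3: P2@Q0 runs 1, rem=3, I/O yield, promote→Q0. Q0=[P3,P2] Q1=[P1] Q2=[]
t=3-5: P3@Q0 runs 2, rem=12, quantum used, demote→Q1. Q0=[P2] Q1=[P1,P3] Q2=[]
t=5-6: P2@Q0 runs 1, rem=2, I/O yield, promote→Q0. Q0=[P2] Q1=[P1,P3] Q2=[]
t=6-7: P2@Q0 runs 1, rem=1, I/O yield, promote→Q0. Q0=[P2] Q1=[P1,P3] Q2=[]
t=7-8: P2@Q0 runs 1, rem=0, completes. Q0=[] Q1=[P1,P3] Q2=[]
t=8-13: P1@Q1 runs 5, rem=3, quantum used, demote→Q2. Q0=[] Q1=[P3] Q2=[P1]
t=13-16: P3@Q1 runs 3, rem=9, I/O yield, promote→Q0. Q0=[P3] Q1=[] Q2=[P1]
t=16-18: P3@Q0 runs 2, rem=7, quantum used, demote→Q1. Q0=[] Q1=[P3] Q2=[P1]
t=18-21: P3@Q1 runs 3, rem=4, I/O yield, promote→Q0. Q0=[P3] Q1=[] Q2=[P1]
t=21-23: P3@Q0 runs 2, rem=2, quantum used, demote→Q1. Q0=[] Q1=[P3] Q2=[P1]
t=23-25: P3@Q1 runs 2, rem=0, completes. Q0=[] Q1=[] Q2=[P1]
t=25-28: P1@Q2 runs 3, rem=0, completes. Q0=[] Q1=[] Q2=[]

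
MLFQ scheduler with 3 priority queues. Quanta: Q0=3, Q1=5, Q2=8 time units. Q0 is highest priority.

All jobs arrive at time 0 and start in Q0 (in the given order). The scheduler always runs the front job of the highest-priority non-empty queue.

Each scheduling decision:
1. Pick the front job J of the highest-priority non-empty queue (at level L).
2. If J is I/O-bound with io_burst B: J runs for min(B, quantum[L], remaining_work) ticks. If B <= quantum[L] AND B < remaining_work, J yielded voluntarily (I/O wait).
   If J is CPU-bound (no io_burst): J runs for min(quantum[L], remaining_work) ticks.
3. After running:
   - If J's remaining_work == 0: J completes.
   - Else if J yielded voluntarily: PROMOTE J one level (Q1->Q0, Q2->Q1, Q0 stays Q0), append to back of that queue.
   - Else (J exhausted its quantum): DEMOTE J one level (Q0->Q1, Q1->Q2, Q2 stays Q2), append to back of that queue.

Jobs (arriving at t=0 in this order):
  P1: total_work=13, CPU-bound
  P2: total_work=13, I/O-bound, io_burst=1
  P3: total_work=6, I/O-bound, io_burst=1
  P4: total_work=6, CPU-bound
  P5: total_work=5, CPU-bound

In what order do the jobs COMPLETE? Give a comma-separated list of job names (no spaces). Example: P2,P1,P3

Answer: P3,P2,P4,P5,P1

Derivation:
t=0-3: P1@Q0 runs 3, rem=10, quantum used, demote→Q1. Q0=[P2,P3,P4,P5] Q1=[P1] Q2=[]
t=3-4: P2@Q0 runs 1, rem=12, I/O yield, promote→Q0. Q0=[P3,P4,P5,P2] Q1=[P1] Q2=[]
t=4-5: P3@Q0 runs 1, rem=5, I/O yield, promote→Q0. Q0=[P4,P5,P2,P3] Q1=[P1] Q2=[]
t=5-8: P4@Q0 runs 3, rem=3, quantum used, demote→Q1. Q0=[P5,P2,P3] Q1=[P1,P4] Q2=[]
t=8-11: P5@Q0 runs 3, rem=2, quantum used, demote→Q1. Q0=[P2,P3] Q1=[P1,P4,P5] Q2=[]
t=11-12: P2@Q0 runs 1, rem=11, I/O yield, promote→Q0. Q0=[P3,P2] Q1=[P1,P4,P5] Q2=[]
t=12-13: P3@Q0 runs 1, rem=4, I/O yield, promote→Q0. Q0=[P2,P3] Q1=[P1,P4,P5] Q2=[]
t=13-14: P2@Q0 runs 1, rem=10, I/O yield, promote→Q0. Q0=[P3,P2] Q1=[P1,P4,P5] Q2=[]
t=14-15: P3@Q0 runs 1, rem=3, I/O yield, promote→Q0. Q0=[P2,P3] Q1=[P1,P4,P5] Q2=[]
t=15-16: P2@Q0 runs 1, rem=9, I/O yield, promote→Q0. Q0=[P3,P2] Q1=[P1,P4,P5] Q2=[]
t=16-17: P3@Q0 runs 1, rem=2, I/O yield, promote→Q0. Q0=[P2,P3] Q1=[P1,P4,P5] Q2=[]
t=17-18: P2@Q0 runs 1, rem=8, I/O yield, promote→Q0. Q0=[P3,P2] Q1=[P1,P4,P5] Q2=[]
t=18-19: P3@Q0 runs 1, rem=1, I/O yield, promote→Q0. Q0=[P2,P3] Q1=[P1,P4,P5] Q2=[]
t=19-20: P2@Q0 runs 1, rem=7, I/O yield, promote→Q0. Q0=[P3,P2] Q1=[P1,P4,P5] Q2=[]
t=20-21: P3@Q0 runs 1, rem=0, completes. Q0=[P2] Q1=[P1,P4,P5] Q2=[]
t=21-22: P2@Q0 runs 1, rem=6, I/O yield, promote→Q0. Q0=[P2] Q1=[P1,P4,P5] Q2=[]
t=22-23: P2@Q0 runs 1, rem=5, I/O yield, promote→Q0. Q0=[P2] Q1=[P1,P4,P5] Q2=[]
t=23-24: P2@Q0 runs 1, rem=4, I/O yield, promote→Q0. Q0=[P2] Q1=[P1,P4,P5] Q2=[]
t=24-25: P2@Q0 runs 1, rem=3, I/O yield, promote→Q0. Q0=[P2] Q1=[P1,P4,P5] Q2=[]
t=25-26: P2@Q0 runs 1, rem=2, I/O yield, promote→Q0. Q0=[P2] Q1=[P1,P4,P5] Q2=[]
t=26-27: P2@Q0 runs 1, rem=1, I/O yield, promote→Q0. Q0=[P2] Q1=[P1,P4,P5] Q2=[]
t=27-28: P2@Q0 runs 1, rem=0, completes. Q0=[] Q1=[P1,P4,P5] Q2=[]
t=28-33: P1@Q1 runs 5, rem=5, quantum used, demote→Q2. Q0=[] Q1=[P4,P5] Q2=[P1]
t=33-36: P4@Q1 runs 3, rem=0, completes. Q0=[] Q1=[P5] Q2=[P1]
t=36-38: P5@Q1 runs 2, rem=0, completes. Q0=[] Q1=[] Q2=[P1]
t=38-43: P1@Q2 runs 5, rem=0, completes. Q0=[] Q1=[] Q2=[]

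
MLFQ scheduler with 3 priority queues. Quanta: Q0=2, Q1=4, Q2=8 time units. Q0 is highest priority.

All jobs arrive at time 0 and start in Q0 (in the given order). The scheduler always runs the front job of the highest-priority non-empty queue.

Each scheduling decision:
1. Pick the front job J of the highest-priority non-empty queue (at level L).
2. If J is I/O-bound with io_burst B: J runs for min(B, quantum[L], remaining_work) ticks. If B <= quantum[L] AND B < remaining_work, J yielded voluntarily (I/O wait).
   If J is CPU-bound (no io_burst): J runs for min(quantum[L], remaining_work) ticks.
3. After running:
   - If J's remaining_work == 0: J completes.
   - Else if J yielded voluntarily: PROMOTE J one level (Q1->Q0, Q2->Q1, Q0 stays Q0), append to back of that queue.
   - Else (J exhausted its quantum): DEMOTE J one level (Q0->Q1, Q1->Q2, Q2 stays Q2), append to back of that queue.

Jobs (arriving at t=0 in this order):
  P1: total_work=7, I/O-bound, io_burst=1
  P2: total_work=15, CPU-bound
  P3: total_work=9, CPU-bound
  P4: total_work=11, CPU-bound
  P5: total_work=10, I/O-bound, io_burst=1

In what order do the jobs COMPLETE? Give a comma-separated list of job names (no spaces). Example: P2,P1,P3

t=0-1: P1@Q0 runs 1, rem=6, I/O yield, promote→Q0. Q0=[P2,P3,P4,P5,P1] Q1=[] Q2=[]
t=1-3: P2@Q0 runs 2, rem=13, quantum used, demote→Q1. Q0=[P3,P4,P5,P1] Q1=[P2] Q2=[]
t=3-5: P3@Q0 runs 2, rem=7, quantum used, demote→Q1. Q0=[P4,P5,P1] Q1=[P2,P3] Q2=[]
t=5-7: P4@Q0 runs 2, rem=9, quantum used, demote→Q1. Q0=[P5,P1] Q1=[P2,P3,P4] Q2=[]
t=7-8: P5@Q0 runs 1, rem=9, I/O yield, promote→Q0. Q0=[P1,P5] Q1=[P2,P3,P4] Q2=[]
t=8-9: P1@Q0 runs 1, rem=5, I/O yield, promote→Q0. Q0=[P5,P1] Q1=[P2,P3,P4] Q2=[]
t=9-10: P5@Q0 runs 1, rem=8, I/O yield, promote→Q0. Q0=[P1,P5] Q1=[P2,P3,P4] Q2=[]
t=10-11: P1@Q0 runs 1, rem=4, I/O yield, promote→Q0. Q0=[P5,P1] Q1=[P2,P3,P4] Q2=[]
t=11-12: P5@Q0 runs 1, rem=7, I/O yield, promote→Q0. Q0=[P1,P5] Q1=[P2,P3,P4] Q2=[]
t=12-13: P1@Q0 runs 1, rem=3, I/O yield, promote→Q0. Q0=[P5,P1] Q1=[P2,P3,P4] Q2=[]
t=13-14: P5@Q0 runs 1, rem=6, I/O yield, promote→Q0. Q0=[P1,P5] Q1=[P2,P3,P4] Q2=[]
t=14-15: P1@Q0 runs 1, rem=2, I/O yield, promote→Q0. Q0=[P5,P1] Q1=[P2,P3,P4] Q2=[]
t=15-16: P5@Q0 runs 1, rem=5, I/O yield, promote→Q0. Q0=[P1,P5] Q1=[P2,P3,P4] Q2=[]
t=16-17: P1@Q0 runs 1, rem=1, I/O yield, promote→Q0. Q0=[P5,P1] Q1=[P2,P3,P4] Q2=[]
t=17-18: P5@Q0 runs 1, rem=4, I/O yield, promote→Q0. Q0=[P1,P5] Q1=[P2,P3,P4] Q2=[]
t=18-19: P1@Q0 runs 1, rem=0, completes. Q0=[P5] Q1=[P2,P3,P4] Q2=[]
t=19-20: P5@Q0 runs 1, rem=3, I/O yield, promote→Q0. Q0=[P5] Q1=[P2,P3,P4] Q2=[]
t=20-21: P5@Q0 runs 1, rem=2, I/O yield, promote→Q0. Q0=[P5] Q1=[P2,P3,P4] Q2=[]
t=21-22: P5@Q0 runs 1, rem=1, I/O yield, promote→Q0. Q0=[P5] Q1=[P2,P3,P4] Q2=[]
t=22-23: P5@Q0 runs 1, rem=0, completes. Q0=[] Q1=[P2,P3,P4] Q2=[]
t=23-27: P2@Q1 runs 4, rem=9, quantum used, demote→Q2. Q0=[] Q1=[P3,P4] Q2=[P2]
t=27-31: P3@Q1 runs 4, rem=3, quantum used, demote→Q2. Q0=[] Q1=[P4] Q2=[P2,P3]
t=31-35: P4@Q1 runs 4, rem=5, quantum used, demote→Q2. Q0=[] Q1=[] Q2=[P2,P3,P4]
t=35-43: P2@Q2 runs 8, rem=1, quantum used, demote→Q2. Q0=[] Q1=[] Q2=[P3,P4,P2]
t=43-46: P3@Q2 runs 3, rem=0, completes. Q0=[] Q1=[] Q2=[P4,P2]
t=46-51: P4@Q2 runs 5, rem=0, completes. Q0=[] Q1=[] Q2=[P2]
t=51-52: P2@Q2 runs 1, rem=0, completes. Q0=[] Q1=[] Q2=[]

Answer: P1,P5,P3,P4,P2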